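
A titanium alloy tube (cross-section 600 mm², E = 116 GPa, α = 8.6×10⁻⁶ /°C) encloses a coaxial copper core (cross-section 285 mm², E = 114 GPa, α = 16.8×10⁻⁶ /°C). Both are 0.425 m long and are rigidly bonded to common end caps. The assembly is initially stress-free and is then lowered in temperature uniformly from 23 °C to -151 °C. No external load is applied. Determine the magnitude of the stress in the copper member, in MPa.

Equilibrium of a rigid end plate with no external load gives equal and opposite internal forces ±P in the two members. Since α_{copper} > α_{titanium alloy}, cooling drives the copper into tension and the titanium alloy into compression.
Setting the final lengths equal and cancelling L: (α₁ − α₂)ΔT = P/(A₁E₁) + P/(A₂E₂).
|α₁ − α₂|·ΔT = 8.2×10⁻⁶ × 174 = 0.001427.
1/(A₁E₁) + 1/(A₂E₂) = 1/(600×116×10³) + 1/(285×114×10³) = 4.515×10⁻⁸ N⁻¹.
P = 0.001427 / 4.515×10⁻⁸ = 31600 N = 31.6 kN.
σ_{copper} = P/A₂ = 31600/285 = 110.9 MPa, tensile.

σ ≈ 111 MPa (tensile)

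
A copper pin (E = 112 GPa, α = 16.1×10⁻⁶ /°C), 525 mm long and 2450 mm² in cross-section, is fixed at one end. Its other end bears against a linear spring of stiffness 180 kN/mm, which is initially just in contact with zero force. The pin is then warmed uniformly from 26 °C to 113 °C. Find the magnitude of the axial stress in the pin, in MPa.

The unrestrained thermal change is αΔT L = 16.1×10⁻⁶ × 87 × 525 = 0.7354 mm.
Let P be the compressive force at the spring. The pin shortens elastically by PL/(AE) and the spring compresses by P/k; together these equal δ_free.
P [ L/(AE) + 1/k ] = δ_free → P [ 525/(2450×112×10³) + 1/(180×10³) ] = 0.7354.
P = 0.7354 / 7.469×10⁻⁶ = 98460 N.
σ = P/A = 98460/2450 = 40.19 MPa.

σ ≈ 40.2 MPa (compressive)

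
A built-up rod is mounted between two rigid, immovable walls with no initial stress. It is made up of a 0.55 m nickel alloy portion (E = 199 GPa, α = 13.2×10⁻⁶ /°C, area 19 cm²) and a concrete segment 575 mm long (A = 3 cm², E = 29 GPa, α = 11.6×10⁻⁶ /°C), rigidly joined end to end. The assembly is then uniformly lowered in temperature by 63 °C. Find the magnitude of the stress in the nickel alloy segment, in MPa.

σ ≈ 6.84 MPa (tensile)

If the supports were absent, the total length change would be Σ αᵢΔT Lᵢ = 13.2×10⁻⁶×63×550 + 11.6×10⁻⁶×63×575 = 0.8776 mm.
The walls prevent any net length change, so an axial force P (same in every segment) develops. Compatibility: P · Σ Lᵢ/(AᵢEᵢ) = δ_free.
Σ Lᵢ/(AᵢEᵢ) = 550/(1900×199×10³) + 575/(300×29×10³) = 6.755×10⁻⁵ mm/N.
Hence P = δ_free / Σ(L/AE) = 0.8776/6.755×10⁻⁵ = 12.99 kN (tensile).
σ_{nickel alloy} = P / A = 12990 / 1900 = 6.838 MPa.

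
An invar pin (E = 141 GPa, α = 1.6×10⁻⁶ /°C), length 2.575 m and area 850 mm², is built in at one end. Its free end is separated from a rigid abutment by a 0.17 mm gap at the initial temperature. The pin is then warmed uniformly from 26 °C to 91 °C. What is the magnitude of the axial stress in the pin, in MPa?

σ ≈ 5.36 MPa (compressive)

If the wall were absent the pin would grow by αΔT L = 1.6×10⁻⁶ × 65 × 2575 = 0.2678 mm.
After closing the 0.17 mm clearance, 0.2678 − 0.17 = 0.0978 mm of expansion remains to be suppressed by the wall.
Compatibility: PL/(AE) = 0.0978 mm, so σ = P/A = E × (0.0978/2575) = 5.355 MPa.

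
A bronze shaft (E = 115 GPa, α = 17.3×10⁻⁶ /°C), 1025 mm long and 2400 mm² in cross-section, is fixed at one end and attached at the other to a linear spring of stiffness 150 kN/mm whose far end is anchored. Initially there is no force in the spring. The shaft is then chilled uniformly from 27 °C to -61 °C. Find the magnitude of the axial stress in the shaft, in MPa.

σ ≈ 62.6 MPa (tensile)

The unrestrained thermal change is αΔT L = 17.3×10⁻⁶ × 88 × 1025 = 1.56 mm.
Let P be the tensile force in the spring. The shaft extends elastically by PL/(AE) and the spring stretches by P/k; together these equal δ_free.
P [ L/(AE) + 1/k ] = δ_free → P [ 1025/(2400×115×10³) + 1/(150×10³) ] = 1.56.
P = 1.56 / 1.038×10⁻⁵ = 150300 N.
σ = P/A = 150300/2400 = 62.64 MPa.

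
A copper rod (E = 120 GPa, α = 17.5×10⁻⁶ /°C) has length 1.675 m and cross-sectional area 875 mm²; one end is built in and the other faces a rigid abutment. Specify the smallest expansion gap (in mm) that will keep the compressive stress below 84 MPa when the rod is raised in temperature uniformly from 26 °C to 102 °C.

g ≈ 1.06 mm

With no wall the rod would lengthen by αΔT L = 17.5×10⁻⁶ × 76 × 1675 = 2.228 mm.
A stress of 84 MPa corresponds to the wall pushing the rod back by σL/E = 84×1675/(120×10³) = 1.173 mm.
So the gap has to take up the difference, g_min = δ_free − σL/E = 2.228 − 1.173 = 1.055 mm.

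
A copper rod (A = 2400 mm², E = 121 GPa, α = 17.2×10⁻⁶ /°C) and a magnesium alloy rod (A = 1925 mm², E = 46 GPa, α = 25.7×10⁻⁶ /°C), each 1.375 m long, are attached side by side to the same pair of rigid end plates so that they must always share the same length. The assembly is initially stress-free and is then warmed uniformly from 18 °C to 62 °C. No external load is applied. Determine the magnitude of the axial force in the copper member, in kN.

P ≈ 25.4 kN (tensile in the copper)

Both members must finish at the same length. With the larger α, the magnesium alloy tends to over-expand; the plates restrain it, putting the magnesium alloy in compression and the copper in tension. With no external load the two internal forces are equal and opposite, magnitude P.
Compatibility of the two members (thermal + elastic change equal): (α₁ − α₂)ΔT = P·[1/(A₁E₁) + 1/(A₂E₂)].
|α₁ − α₂|·ΔT = 8.5×10⁻⁶ × 44 = 0.000374.
1/(A₁E₁) + 1/(A₂E₂) = 1/(2400×121×10³) + 1/(1925×46×10³) = 1.474×10⁻⁸ N⁻¹.
P = 0.000374 / 1.474×10⁻⁸ = 25380 N = 25.38 kN.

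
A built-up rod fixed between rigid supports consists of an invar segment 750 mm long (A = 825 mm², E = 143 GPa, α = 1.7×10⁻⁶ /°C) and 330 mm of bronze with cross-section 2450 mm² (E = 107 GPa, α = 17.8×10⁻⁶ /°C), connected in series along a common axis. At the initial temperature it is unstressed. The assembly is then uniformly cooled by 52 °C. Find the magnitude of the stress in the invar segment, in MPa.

σ ≈ 59.2 MPa (tensile)

If the supports were absent, the total length change would be Σ αᵢΔT Lᵢ = 1.7×10⁻⁶×52×750 + 17.8×10⁻⁶×52×330 = 0.3717 mm.
Since the ends are fixed, an axial force P builds up, equal in every segment, with P · Σ Lᵢ/(AᵢEᵢ) = δ_free.
Σ Lᵢ/(AᵢEᵢ) = 750/(825×143×10³) + 330/(2450×107×10³) = 7.616×10⁻⁶ mm/N.
Hence P = δ_free / Σ(L/AE) = 0.3717/7.616×10⁻⁶ = 48.81 kN (tensile).
σ_{invar} = P / A = 48810 / 825 = 59.16 MPa.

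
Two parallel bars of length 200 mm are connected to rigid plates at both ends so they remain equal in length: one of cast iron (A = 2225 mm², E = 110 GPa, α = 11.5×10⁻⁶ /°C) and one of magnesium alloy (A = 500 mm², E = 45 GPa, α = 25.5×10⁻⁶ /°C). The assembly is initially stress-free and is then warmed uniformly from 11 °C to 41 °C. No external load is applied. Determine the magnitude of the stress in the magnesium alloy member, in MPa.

σ ≈ 17.3 MPa (compressive)

Equilibrium of a rigid end plate with no external load gives equal and opposite internal forces ±P in the two members. Since α_{magnesium alloy} > α_{cast iron}, heating drives the magnesium alloy into compression and the cast iron into tension.
Equating the net (thermal + elastic) strains gives |α₁ − α₂|·ΔT = P·[1/(A₁E₁) + 1/(A₂E₂)].
|α₁ − α₂|·ΔT = 14×10⁻⁶ × 30 = 0.00042.
1/(A₁E₁) + 1/(A₂E₂) = 1/(2225×110×10³) + 1/(500×45×10³) = 4.853×10⁻⁸ N⁻¹.
So P = 0.00042 / 4.853×10⁻⁸ = 8.654 kN.
σ_{magnesium alloy} = P/A₂ = 8654/500 = 17.31 MPa, compressive.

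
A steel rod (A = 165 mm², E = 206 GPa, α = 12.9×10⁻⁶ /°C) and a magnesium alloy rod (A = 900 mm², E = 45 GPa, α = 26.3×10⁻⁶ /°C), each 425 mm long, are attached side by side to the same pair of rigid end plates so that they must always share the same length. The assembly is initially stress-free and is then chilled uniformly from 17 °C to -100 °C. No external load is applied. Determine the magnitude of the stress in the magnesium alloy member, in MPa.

Both members must finish at the same length. With the larger α, the magnesium alloy tends to over-contract; the plates restrain it, putting the magnesium alloy in tension and the steel in compression. With no external load the two internal forces are equal and opposite, magnitude P.
Compatibility of the two members (thermal + elastic change equal): (α₁ − α₂)ΔT = P·[1/(A₁E₁) + 1/(A₂E₂)].
|α₁ − α₂|·ΔT = 13.4×10⁻⁶ × 117 = 0.001568.
1/(A₁E₁) + 1/(A₂E₂) = 1/(165×206×10³) + 1/(900×45×10³) = 5.411×10⁻⁸ N⁻¹.
So P = 0.001568 / 5.411×10⁻⁸ = 28.97 kN.
σ_{magnesium alloy} = P/A₂ = 28970/900 = 32.19 MPa, tensile.

σ ≈ 32.2 MPa (tensile)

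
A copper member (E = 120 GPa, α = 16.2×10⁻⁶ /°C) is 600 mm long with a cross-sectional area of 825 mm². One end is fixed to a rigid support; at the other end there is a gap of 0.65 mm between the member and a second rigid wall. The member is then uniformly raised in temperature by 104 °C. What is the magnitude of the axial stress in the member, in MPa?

Unrestrained expansion: δ_free = αΔT L = 16.2×10⁻⁶ × 104 × 600 = 1.011 mm.
This exceeds the 0.65 mm gap, so the wall pushes back. The portion of expansion that must be recovered elastically is δ_free − gap = 1.011 − 0.65 = 0.3609 mm.
So σ = E(δ_free − g)/L = 120×10³ × 0.3609/600 = 72.18 MPa.

σ ≈ 72.2 MPa (compressive)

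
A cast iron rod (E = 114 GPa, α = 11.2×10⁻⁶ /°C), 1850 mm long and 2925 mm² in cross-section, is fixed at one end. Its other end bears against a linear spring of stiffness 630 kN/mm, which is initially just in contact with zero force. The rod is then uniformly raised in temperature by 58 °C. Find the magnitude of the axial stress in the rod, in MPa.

The unrestrained thermal change is αΔT L = 11.2×10⁻⁶ × 58 × 1850 = 1.202 mm.
Let P be the compressive force at the spring. The rod shortens elastically by PL/(AE) and the spring compresses by P/k; together these equal δ_free.
So P = δ_free / [L/(AE) + 1/k] = 1.202 / [ 1850/(2925×114×10³) + 1/(630×10³) ].
P = 1.202 / 7.135×10⁻⁶ = 168400 N.
σ = P/A = 168400/2925 = 57.58 MPa.

σ ≈ 57.6 MPa (compressive)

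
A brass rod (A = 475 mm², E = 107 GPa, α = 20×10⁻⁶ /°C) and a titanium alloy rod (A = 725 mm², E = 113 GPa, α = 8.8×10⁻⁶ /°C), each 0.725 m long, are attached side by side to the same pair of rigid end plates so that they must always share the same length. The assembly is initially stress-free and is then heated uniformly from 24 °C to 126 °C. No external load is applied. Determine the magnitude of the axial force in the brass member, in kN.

P ≈ 35.8 kN (compressive in the brass)

Equilibrium of a rigid end plate with no external load gives equal and opposite internal forces ±P in the two members. Since α_{brass} > α_{titanium alloy}, heating drives the brass into compression and the titanium alloy into tension.
Equating the net (thermal + elastic) strains gives |α₁ − α₂|·ΔT = P·[1/(A₁E₁) + 1/(A₂E₂)].
|α₁ − α₂|·ΔT = 11.2×10⁻⁶ × 102 = 0.001142.
1/(A₁E₁) + 1/(A₂E₂) = 1/(475×107×10³) + 1/(725×113×10³) = 3.188×10⁻⁸ N⁻¹.
So P = 0.001142 / 3.188×10⁻⁸ = 35.83 kN.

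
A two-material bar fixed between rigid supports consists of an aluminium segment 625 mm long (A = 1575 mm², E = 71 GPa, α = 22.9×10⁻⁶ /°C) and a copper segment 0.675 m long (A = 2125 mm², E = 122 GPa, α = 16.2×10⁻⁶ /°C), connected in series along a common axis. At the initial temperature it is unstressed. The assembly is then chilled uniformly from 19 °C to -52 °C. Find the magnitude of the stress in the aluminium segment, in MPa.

With the walls removed the bar would change length by δ_free = Σ αᵢΔT Lᵢ = 22.9×10⁻⁶×71×625 + 16.2×10⁻⁶×71×675 = 1.793 mm.
The walls prevent any net length change, so an axial force P (same in every segment) develops. Compatibility: P · Σ Lᵢ/(AᵢEᵢ) = δ_free.
The series flexibility is Σ Lᵢ/(AᵢEᵢ) = 625/(1575×71×10³) + 675/(2125×122×10³) = 8.193×10⁻⁶ mm/N.
Hence P = δ_free / Σ(L/AE) = 1.793/8.193×10⁻⁶ = 218.8 kN (tensile).
σ_{aluminium} = P / A = 218800 / 1575 = 138.9 MPa.

σ ≈ 139 MPa (tensile)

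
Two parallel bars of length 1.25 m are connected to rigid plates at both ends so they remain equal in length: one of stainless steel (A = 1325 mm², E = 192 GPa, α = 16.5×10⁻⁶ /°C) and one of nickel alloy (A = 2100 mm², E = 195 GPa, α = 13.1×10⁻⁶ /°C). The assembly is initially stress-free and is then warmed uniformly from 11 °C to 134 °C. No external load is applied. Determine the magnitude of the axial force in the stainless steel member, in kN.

P ≈ 65.6 kN (compressive in the stainless steel)

Both members must finish at the same length. With the larger α, the stainless steel tends to over-expand; the plates restrain it, putting the stainless steel in compression and the nickel alloy in tension. With no external load the two internal forces are equal and opposite, magnitude P.
Setting the final lengths equal and cancelling L: (α₁ − α₂)ΔT = P/(A₁E₁) + P/(A₂E₂).
|α₁ − α₂|·ΔT = 3.4×10⁻⁶ × 123 = 0.0004182.
1/(A₁E₁) + 1/(A₂E₂) = 1/(1325×192×10³) + 1/(2100×195×10³) = 6.373×10⁻⁹ N⁻¹.
So P = 0.0004182 / 6.373×10⁻⁹ = 65.62 kN.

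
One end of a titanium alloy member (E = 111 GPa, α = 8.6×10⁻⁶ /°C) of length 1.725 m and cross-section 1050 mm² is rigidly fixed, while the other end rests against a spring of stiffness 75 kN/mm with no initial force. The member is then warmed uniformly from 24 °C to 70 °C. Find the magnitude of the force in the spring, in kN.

P ≈ 24.3 kN

The unrestrained thermal change is αΔT L = 8.6×10⁻⁶ × 46 × 1725 = 0.6824 mm.
With a force P in the spring, the elastic change of the member is PL/(AE) and that of the spring is P/k; compatibility requires their sum to equal δ_free.
P [ L/(AE) + 1/k ] = δ_free → P [ 1725/(1050×111×10³) + 1/(75×10³) ] = 0.6824.
P = 0.6824 / 2.813×10⁻⁵ = 24260 N.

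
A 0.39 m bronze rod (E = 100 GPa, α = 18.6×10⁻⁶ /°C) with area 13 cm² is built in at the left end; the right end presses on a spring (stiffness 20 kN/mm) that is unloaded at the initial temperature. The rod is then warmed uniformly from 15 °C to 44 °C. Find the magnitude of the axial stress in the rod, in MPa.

σ ≈ 3.05 MPa (compressive)

The unrestrained thermal change is αΔT L = 18.6×10⁻⁶ × 29 × 390 = 0.2104 mm.
With a force P in the spring, the elastic change of the rod is PL/(AE) and that of the spring is P/k; compatibility requires their sum to equal δ_free.
So P = δ_free / [L/(AE) + 1/k] = 0.2104 / [ 390/(1300×100×10³) + 1/(20×10³) ].
P = 0.2104 / 5.3×10⁻⁵ = 3969 N.
σ = P/A = 3969/1300 = 3.053 MPa.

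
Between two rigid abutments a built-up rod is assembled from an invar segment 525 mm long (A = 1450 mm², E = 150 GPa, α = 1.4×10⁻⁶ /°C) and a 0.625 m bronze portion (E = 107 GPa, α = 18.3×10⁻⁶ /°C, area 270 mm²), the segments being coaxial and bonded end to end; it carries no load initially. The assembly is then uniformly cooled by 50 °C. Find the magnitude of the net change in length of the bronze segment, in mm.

|ΔL| ≈ 0.0243 mm

Free thermal contraction of the whole bar: Σ αᵢΔT Lᵢ = 1.4×10⁻⁶×50×525 + 18.3×10⁻⁶×50×625 = 0.6086 mm.
The rigid supports impose zero overall length change; the single axial force P common to all segments must satisfy P Σ Lᵢ/(AᵢEᵢ) = δ_free.
The series flexibility is Σ Lᵢ/(AᵢEᵢ) = 525/(1450×150×10³) + 625/(270×107×10³) = 2.405×10⁻⁵ mm/N.
P = 0.6086 / 2.405×10⁻⁵ = 25310 N = 25.31 kN, tensile.
For the bronze segment, free thermal change = 18.3×10⁻⁶×50×625 = 0.5719 mm and elastic change from P = 25310×625/(270×107×10³) = 0.5475 mm; these oppose, so the net change is 0.0243 mm (segment shortens).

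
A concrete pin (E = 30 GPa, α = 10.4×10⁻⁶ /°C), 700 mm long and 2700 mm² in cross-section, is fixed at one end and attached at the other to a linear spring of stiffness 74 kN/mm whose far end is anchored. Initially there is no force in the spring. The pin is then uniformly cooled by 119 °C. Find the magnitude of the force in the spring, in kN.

P ≈ 39.1 kN

Free thermal contraction: δ_free = αΔT L = 10.4×10⁻⁶ × 119 × 700 = 0.8663 mm.
Let P be the tensile force in the spring. The pin extends elastically by PL/(AE) and the spring stretches by P/k; together these equal δ_free.
P [ L/(AE) + 1/k ] = δ_free → P [ 700/(2700×30×10³) + 1/(74×10³) ] = 0.8663.
P = 0.8663 / 2.216×10⁻⁵ = 39100 N.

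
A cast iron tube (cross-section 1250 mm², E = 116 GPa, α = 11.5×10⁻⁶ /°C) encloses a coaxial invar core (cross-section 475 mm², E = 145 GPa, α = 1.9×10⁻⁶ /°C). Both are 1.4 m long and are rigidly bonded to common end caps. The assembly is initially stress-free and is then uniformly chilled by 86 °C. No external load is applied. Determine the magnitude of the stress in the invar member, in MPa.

Equilibrium of a rigid end plate with no external load gives equal and opposite internal forces ±P in the two members. Since α_{cast iron} > α_{invar}, cooling drives the cast iron into tension and the invar into compression.
Equating the net (thermal + elastic) strains gives |α₁ − α₂|·ΔT = P·[1/(A₁E₁) + 1/(A₂E₂)].
|α₁ − α₂|·ΔT = 9.6×10⁻⁶ × 86 = 0.0008256.
1/(A₁E₁) + 1/(A₂E₂) = 1/(1250×116×10³) + 1/(475×145×10³) = 2.142×10⁻⁸ N⁻¹.
So P = 0.0008256 / 2.142×10⁻⁸ = 38.55 kN.
σ_{invar} = P/A₂ = 38550/475 = 81.16 MPa, compressive.

σ ≈ 81.2 MPa (compressive)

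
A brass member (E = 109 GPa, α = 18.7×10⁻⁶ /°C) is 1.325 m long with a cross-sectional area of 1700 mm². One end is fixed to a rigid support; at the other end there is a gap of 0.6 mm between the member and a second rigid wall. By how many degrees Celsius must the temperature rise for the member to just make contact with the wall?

ΔT ≈ 24.2 °C

Contact occurs when the free expansion equals the gap: αΔT L = 0.6 mm.
So ΔT = g/(αL) = 0.6/(18.7×10⁻⁶ × 1325) = 24.22 °C.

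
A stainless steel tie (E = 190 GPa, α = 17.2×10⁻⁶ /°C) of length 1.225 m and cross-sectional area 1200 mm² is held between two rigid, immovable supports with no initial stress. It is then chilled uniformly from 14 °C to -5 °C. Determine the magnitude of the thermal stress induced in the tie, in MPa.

σ ≈ 62.1 MPa (tensile)

With length fixed, the mechanical strain must cancel the thermal strain αΔT = 17.2×10⁻⁶ × 19 = 326.8×10⁻⁶.
Hence σ = E·αΔT = 190×10³ × 326.8×10⁻⁶ = 62.09 MPa, tensile.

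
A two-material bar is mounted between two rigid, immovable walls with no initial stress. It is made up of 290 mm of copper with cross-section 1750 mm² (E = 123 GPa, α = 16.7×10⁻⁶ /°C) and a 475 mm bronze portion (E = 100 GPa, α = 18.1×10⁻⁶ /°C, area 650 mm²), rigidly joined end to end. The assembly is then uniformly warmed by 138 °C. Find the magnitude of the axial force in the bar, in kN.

P ≈ 214 kN (compressive)

Free thermal expansion of the whole bar: Σ αᵢΔT Lᵢ = 16.7×10⁻⁶×138×290 + 18.1×10⁻⁶×138×475 = 1.855 mm.
The rigid supports impose zero overall length change; the single axial force P common to all segments must satisfy P Σ Lᵢ/(AᵢEᵢ) = δ_free.
The series flexibility is Σ Lᵢ/(AᵢEᵢ) = 290/(1750×123×10³) + 475/(650×100×10³) = 8.655×10⁻⁶ mm/N.
Hence P = δ_free / Σ(L/AE) = 1.855/8.655×10⁻⁶ = 214.3 kN (compressive).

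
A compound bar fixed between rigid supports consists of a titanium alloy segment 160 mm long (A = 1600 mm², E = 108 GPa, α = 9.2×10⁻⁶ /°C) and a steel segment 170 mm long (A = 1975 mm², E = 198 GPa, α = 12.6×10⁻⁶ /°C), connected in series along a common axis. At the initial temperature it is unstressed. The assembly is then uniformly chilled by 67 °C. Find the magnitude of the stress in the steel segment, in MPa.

σ ≈ 90.1 MPa (tensile)

Free thermal contraction of the whole bar: Σ αᵢΔT Lᵢ = 9.2×10⁻⁶×67×160 + 12.6×10⁻⁶×67×170 = 0.2421 mm.
The rigid supports impose zero overall length change; the single axial force P common to all segments must satisfy P Σ Lᵢ/(AᵢEᵢ) = δ_free.
Σ Lᵢ/(AᵢEᵢ) = 160/(1600×108×10³) + 170/(1975×198×10³) = 1.361×10⁻⁶ mm/N.
So P = 0.2421 / 1.361×10⁻⁶ = 178 kN, tensile.
σ_{steel} = P / A = 178000 / 1975 = 90.1 MPa.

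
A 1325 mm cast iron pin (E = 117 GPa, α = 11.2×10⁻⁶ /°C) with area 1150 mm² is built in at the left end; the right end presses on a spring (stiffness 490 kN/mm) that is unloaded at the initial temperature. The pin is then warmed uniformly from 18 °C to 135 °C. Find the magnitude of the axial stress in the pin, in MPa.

σ ≈ 127 MPa (compressive)

If the spring were absent the pin would lengthen by αΔT L = 11.2×10⁻⁶ × 117 × 1325 = 1.736 mm.
Let P be the compressive force at the spring. The pin shortens elastically by PL/(AE) and the spring compresses by P/k; together these equal δ_free.
So P = δ_free / [L/(AE) + 1/k] = 1.736 / [ 1325/(1150×117×10³) + 1/(490×10³) ].
P = 1.736 / 1.189×10⁻⁵ = 146000 N.
σ = P/A = 146000/1150 = 127 MPa.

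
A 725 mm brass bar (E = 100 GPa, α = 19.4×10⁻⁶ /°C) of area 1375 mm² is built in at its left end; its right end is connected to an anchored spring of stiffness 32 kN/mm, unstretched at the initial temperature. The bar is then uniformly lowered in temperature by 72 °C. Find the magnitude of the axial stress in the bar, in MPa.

σ ≈ 20.2 MPa (tensile)

If the spring were absent the bar would shorten by αΔT L = 19.4×10⁻⁶ × 72 × 725 = 1.013 mm.
With a force P in the spring, the elastic change of the bar is PL/(AE) and that of the spring is P/k; compatibility requires their sum to equal δ_free.
So P = δ_free / [L/(AE) + 1/k] = 1.013 / [ 725/(1375×100×10³) + 1/(32×10³) ].
P = 1.013 / 3.652×10⁻⁵ = 27730 N.
σ = P/A = 27730/1375 = 20.17 MPa.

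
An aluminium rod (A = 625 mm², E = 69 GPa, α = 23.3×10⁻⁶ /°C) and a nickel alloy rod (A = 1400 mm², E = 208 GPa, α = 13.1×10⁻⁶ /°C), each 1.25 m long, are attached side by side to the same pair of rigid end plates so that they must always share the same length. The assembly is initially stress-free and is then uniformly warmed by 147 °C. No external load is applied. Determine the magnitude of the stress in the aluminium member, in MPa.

σ ≈ 90.1 MPa (compressive)

Equilibrium of a rigid end plate with no external load gives equal and opposite internal forces ±P in the two members. Since α_{aluminium} > α_{nickel alloy}, heating drives the aluminium into compression and the nickel alloy into tension.
Compatibility of the two members (thermal + elastic change equal): (α₁ − α₂)ΔT = P·[1/(A₁E₁) + 1/(A₂E₂)].
|α₁ − α₂|·ΔT = 10.2×10⁻⁶ × 147 = 0.001499.
1/(A₁E₁) + 1/(A₂E₂) = 1/(625×69×10³) + 1/(1400×208×10³) = 2.662×10⁻⁸ N⁻¹.
P = 0.001499 / 2.662×10⁻⁸ = 56320 N = 56.32 kN.
σ_{aluminium} = P/A₁ = 56320/625 = 90.11 MPa, compressive.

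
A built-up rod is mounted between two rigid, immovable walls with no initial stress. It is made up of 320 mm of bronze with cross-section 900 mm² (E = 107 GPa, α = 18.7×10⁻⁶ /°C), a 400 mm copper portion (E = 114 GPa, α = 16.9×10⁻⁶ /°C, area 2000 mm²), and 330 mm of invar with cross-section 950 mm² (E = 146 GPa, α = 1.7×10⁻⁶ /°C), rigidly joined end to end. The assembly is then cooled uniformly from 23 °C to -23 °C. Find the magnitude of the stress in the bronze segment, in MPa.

If the supports were absent, the total length change would be Σ αᵢΔT Lᵢ = 18.7×10⁻⁶×46×320 + 16.9×10⁻⁶×46×400 + 1.7×10⁻⁶×46×330 = 0.612 mm.
The rigid supports impose zero overall length change; the single axial force P common to all segments must satisfy P Σ Lᵢ/(AᵢEᵢ) = δ_free.
The series flexibility is Σ Lᵢ/(AᵢEᵢ) = 320/(900×107×10³) + 400/(2000×114×10³) + 330/(950×146×10³) = 7.457×10⁻⁶ mm/N.
So P = 0.612 / 7.457×10⁻⁶ = 82.08 kN, tensile.
σ_{bronze} = P / A = 82080 / 900 = 91.2 MPa.

σ ≈ 91.2 MPa (tensile)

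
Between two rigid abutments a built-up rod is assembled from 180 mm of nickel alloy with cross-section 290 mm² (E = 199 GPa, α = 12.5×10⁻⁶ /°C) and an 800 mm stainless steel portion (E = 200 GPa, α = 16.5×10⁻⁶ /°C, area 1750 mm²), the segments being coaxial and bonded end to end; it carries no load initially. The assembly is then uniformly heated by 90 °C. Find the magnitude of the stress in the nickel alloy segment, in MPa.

With the walls removed the bar would change length by δ_free = Σ αᵢΔT Lᵢ = 12.5×10⁻⁶×90×180 + 16.5×10⁻⁶×90×800 = 1.39 mm.
The walls prevent any net length change, so an axial force P (same in every segment) develops. Compatibility: P · Σ Lᵢ/(AᵢEᵢ) = δ_free.
The series flexibility is Σ Lᵢ/(AᵢEᵢ) = 180/(290×199×10³) + 800/(1750×200×10³) = 5.405×10⁻⁶ mm/N.
Hence P = δ_free / Σ(L/AE) = 1.39/5.405×10⁻⁶ = 257.3 kN (compressive).
σ_{nickel alloy} = P / A = 257300 / 290 = 887.1 MPa.

σ ≈ 887 MPa (compressive)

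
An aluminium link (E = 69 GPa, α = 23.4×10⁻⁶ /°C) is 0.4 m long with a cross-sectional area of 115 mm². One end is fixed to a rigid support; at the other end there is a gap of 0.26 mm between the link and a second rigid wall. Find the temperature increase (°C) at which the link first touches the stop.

Contact occurs when the free expansion equals the gap: αΔT L = 0.26 mm.
ΔT = 0.26 / (23.4×10⁻⁶ × 400) = 27.78 °C.

ΔT ≈ 27.8 °C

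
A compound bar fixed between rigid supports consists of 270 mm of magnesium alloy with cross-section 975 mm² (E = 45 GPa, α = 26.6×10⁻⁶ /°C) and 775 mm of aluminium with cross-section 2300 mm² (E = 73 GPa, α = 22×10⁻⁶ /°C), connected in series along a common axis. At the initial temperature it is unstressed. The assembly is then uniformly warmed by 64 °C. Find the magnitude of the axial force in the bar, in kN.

With the walls removed the bar would change length by δ_free = Σ αᵢΔT Lᵢ = 26.6×10⁻⁶×64×270 + 22×10⁻⁶×64×775 = 1.551 mm.
The rigid supports impose zero overall length change; the single axial force P common to all segments must satisfy P Σ Lᵢ/(AᵢEᵢ) = δ_free.
Σ Lᵢ/(AᵢEᵢ) = 270/(975×45×10³) + 775/(2300×73×10³) = 1.077×10⁻⁵ mm/N.
Hence P = δ_free / Σ(L/AE) = 1.551/1.077×10⁻⁵ = 144 kN (compressive).

P ≈ 144 kN (compressive)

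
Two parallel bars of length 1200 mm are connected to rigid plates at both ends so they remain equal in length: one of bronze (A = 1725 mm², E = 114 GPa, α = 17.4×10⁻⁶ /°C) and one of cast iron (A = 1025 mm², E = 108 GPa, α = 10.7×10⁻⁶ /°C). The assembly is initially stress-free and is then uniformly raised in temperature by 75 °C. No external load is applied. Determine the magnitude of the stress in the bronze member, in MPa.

σ ≈ 20.6 MPa (compressive)

Equilibrium of a rigid end plate with no external load gives equal and opposite internal forces ±P in the two members. Since α_{bronze} > α_{cast iron}, heating drives the bronze into compression and the cast iron into tension.
Equating the net (thermal + elastic) strains gives |α₁ − α₂|·ΔT = P·[1/(A₁E₁) + 1/(A₂E₂)].
|α₁ − α₂|·ΔT = 6.7×10⁻⁶ × 75 = 0.0005025.
1/(A₁E₁) + 1/(A₂E₂) = 1/(1725×114×10³) + 1/(1025×108×10³) = 1.412×10⁻⁸ N⁻¹.
P = 0.0005025 / 1.412×10⁻⁸ = 35590 N = 35.59 kN.
σ_{bronze} = P/A₁ = 35590/1725 = 20.63 MPa, compressive.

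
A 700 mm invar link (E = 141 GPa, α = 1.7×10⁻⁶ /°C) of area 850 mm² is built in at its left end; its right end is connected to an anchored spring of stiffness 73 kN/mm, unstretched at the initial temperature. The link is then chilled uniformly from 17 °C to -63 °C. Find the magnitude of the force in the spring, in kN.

Free thermal contraction: δ_free = αΔT L = 1.7×10⁻⁶ × 80 × 700 = 0.0952 mm.
With a force P in the spring, the elastic change of the link is PL/(AE) and that of the spring is P/k; compatibility requires their sum to equal δ_free.
P [ L/(AE) + 1/k ] = δ_free → P [ 700/(850×141×10³) + 1/(73×10³) ] = 0.0952.
P = 0.0952 / 1.954×10⁻⁵ = 4872 N.

P ≈ 4.87 kN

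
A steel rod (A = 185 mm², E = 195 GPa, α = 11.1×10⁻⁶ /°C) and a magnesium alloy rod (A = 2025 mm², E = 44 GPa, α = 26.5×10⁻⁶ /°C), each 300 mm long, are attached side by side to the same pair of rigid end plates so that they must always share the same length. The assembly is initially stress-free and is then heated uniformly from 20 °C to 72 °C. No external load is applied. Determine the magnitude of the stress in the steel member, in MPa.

σ ≈ 111 MPa (tensile)

Equilibrium of a rigid end plate with no external load gives equal and opposite internal forces ±P in the two members. Since α_{magnesium alloy} > α_{steel}, heating drives the magnesium alloy into compression and the steel into tension.
Equating the net (thermal + elastic) strains gives |α₁ − α₂|·ΔT = P·[1/(A₁E₁) + 1/(A₂E₂)].
|α₁ − α₂|·ΔT = 15.4×10⁻⁶ × 52 = 0.0008008.
1/(A₁E₁) + 1/(A₂E₂) = 1/(185×195×10³) + 1/(2025×44×10³) = 3.894×10⁻⁸ N⁻¹.
So P = 0.0008008 / 3.894×10⁻⁸ = 20.56 kN.
σ_{steel} = P/A₁ = 20560/185 = 111.2 MPa, tensile.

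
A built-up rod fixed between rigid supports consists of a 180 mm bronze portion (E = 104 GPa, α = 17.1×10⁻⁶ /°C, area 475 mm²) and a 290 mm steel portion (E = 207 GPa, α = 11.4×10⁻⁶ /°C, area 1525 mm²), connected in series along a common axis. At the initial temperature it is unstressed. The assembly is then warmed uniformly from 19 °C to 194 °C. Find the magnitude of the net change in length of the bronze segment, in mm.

|ΔL| ≈ 0.354 mm

If the supports were absent, the total length change would be Σ αᵢΔT Lᵢ = 17.1×10⁻⁶×175×180 + 11.4×10⁻⁶×175×290 = 1.117 mm.
Since the ends are fixed, an axial force P builds up, equal in every segment, with P · Σ Lᵢ/(AᵢEᵢ) = δ_free.
The series flexibility is Σ Lᵢ/(AᵢEᵢ) = 180/(475×104×10³) + 290/(1525×207×10³) = 4.562×10⁻⁶ mm/N.
P = 1.117 / 4.562×10⁻⁶ = 244900 N = 244.9 kN, compressive.
For the bronze segment, free thermal change = 17.1×10⁻⁶×175×180 = 0.5387 mm and elastic change from P = 244900×180/(475×104×10³) = 0.8922 mm; these oppose, so the net change is 0.354 mm (segment shortens).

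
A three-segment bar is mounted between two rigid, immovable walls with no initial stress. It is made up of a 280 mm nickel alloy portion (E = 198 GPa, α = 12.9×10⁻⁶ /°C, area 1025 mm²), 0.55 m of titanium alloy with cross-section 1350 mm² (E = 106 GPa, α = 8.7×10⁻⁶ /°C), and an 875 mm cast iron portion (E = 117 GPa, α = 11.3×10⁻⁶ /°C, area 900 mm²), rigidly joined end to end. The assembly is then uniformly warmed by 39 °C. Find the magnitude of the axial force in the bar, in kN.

If the supports were absent, the total length change would be Σ αᵢΔT Lᵢ = 12.9×10⁻⁶×39×280 + 8.7×10⁻⁶×39×550 + 11.3×10⁻⁶×39×875 = 0.7131 mm.
The rigid supports impose zero overall length change; the single axial force P common to all segments must satisfy P Σ Lᵢ/(AᵢEᵢ) = δ_free.
Σ Lᵢ/(AᵢEᵢ) = 280/(1025×198×10³) + 550/(1350×106×10³) + 875/(900×117×10³) = 1.353×10⁻⁵ mm/N.
Hence P = δ_free / Σ(L/AE) = 0.7131/1.353×10⁻⁵ = 52.69 kN (compressive).

P ≈ 52.7 kN (compressive)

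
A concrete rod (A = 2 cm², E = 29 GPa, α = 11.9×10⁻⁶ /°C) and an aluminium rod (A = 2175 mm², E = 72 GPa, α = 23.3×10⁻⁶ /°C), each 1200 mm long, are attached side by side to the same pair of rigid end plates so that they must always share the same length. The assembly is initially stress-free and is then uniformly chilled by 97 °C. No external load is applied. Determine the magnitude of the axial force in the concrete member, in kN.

P ≈ 6.18 kN (compressive in the concrete)

The aluminium has the larger α, so on cooling it would change length more than the concrete if both were free. The rigid plates force a common final length, so the aluminium is put into tension and the concrete into compression, with equal and opposite forces P (no external load).
Equating the net (thermal + elastic) strains gives |α₁ − α₂|·ΔT = P·[1/(A₁E₁) + 1/(A₂E₂)].
|α₁ − α₂|·ΔT = 11.4×10⁻⁶ × 97 = 0.001106.
1/(A₁E₁) + 1/(A₂E₂) = 1/(200×29×10³) + 1/(2175×72×10³) = 1.788×10⁻⁷ N⁻¹.
P = 0.001106 / 1.788×10⁻⁷ = 6185 N = 6.185 kN.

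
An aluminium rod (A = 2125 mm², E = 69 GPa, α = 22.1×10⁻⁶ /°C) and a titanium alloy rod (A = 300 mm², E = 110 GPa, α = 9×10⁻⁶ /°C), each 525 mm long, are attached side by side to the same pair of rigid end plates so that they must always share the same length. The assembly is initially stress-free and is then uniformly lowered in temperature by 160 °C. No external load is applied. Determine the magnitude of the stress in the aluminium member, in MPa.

Both members must finish at the same length. With the larger α, the aluminium tends to over-contract; the plates restrain it, putting the aluminium in tension and the titanium alloy in compression. With no external load the two internal forces are equal and opposite, magnitude P.
Compatibility of the two members (thermal + elastic change equal): (α₁ − α₂)ΔT = P·[1/(A₁E₁) + 1/(A₂E₂)].
|α₁ − α₂|·ΔT = 13.1×10⁻⁶ × 160 = 0.002096.
1/(A₁E₁) + 1/(A₂E₂) = 1/(2125×69×10³) + 1/(300×110×10³) = 3.712×10⁻⁸ N⁻¹.
So P = 0.002096 / 3.712×10⁻⁸ = 56.46 kN.
σ_{aluminium} = P/A₁ = 56460/2125 = 26.57 MPa, tensile.

σ ≈ 26.6 MPa (tensile)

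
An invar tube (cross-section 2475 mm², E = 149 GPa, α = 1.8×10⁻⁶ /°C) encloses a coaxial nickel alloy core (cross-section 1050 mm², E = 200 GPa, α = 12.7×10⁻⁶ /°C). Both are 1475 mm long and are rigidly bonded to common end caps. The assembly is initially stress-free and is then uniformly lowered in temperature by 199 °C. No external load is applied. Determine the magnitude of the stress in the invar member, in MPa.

σ ≈ 117 MPa (compressive)

Equilibrium of a rigid end plate with no external load gives equal and opposite internal forces ±P in the two members. Since α_{nickel alloy} > α_{invar}, cooling drives the nickel alloy into tension and the invar into compression.
Equating the net (thermal + elastic) strains gives |α₁ − α₂|·ΔT = P·[1/(A₁E₁) + 1/(A₂E₂)].
|α₁ − α₂|·ΔT = 10.9×10⁻⁶ × 199 = 0.002169.
1/(A₁E₁) + 1/(A₂E₂) = 1/(2475×149×10³) + 1/(1050×200×10³) = 7.474×10⁻⁹ N⁻¹.
So P = 0.002169 / 7.474×10⁻⁹ = 290.2 kN.
σ_{invar} = P/A₁ = 290200/2475 = 117.3 MPa, compressive.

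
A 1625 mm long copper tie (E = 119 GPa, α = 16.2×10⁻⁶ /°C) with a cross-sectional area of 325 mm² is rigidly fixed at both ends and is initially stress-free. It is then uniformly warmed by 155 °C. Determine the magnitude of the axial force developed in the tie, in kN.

The ends cannot move, so σ = EαΔT = 119×10³ × 16.2×10⁻⁶ × 155 = 298.8 MPa.
P = AEαΔT = 325 × 119×10³ × 16.2×10⁻⁶ × 155 = 97.11 kN (compressive).

P ≈ 97.1 kN (compressive)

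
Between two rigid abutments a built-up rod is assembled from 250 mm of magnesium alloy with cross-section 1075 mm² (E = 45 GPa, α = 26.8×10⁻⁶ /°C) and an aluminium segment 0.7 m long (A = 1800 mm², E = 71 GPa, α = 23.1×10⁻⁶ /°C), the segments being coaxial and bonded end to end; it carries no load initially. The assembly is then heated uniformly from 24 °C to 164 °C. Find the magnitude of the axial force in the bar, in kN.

With the walls removed the bar would change length by δ_free = Σ αᵢΔT Lᵢ = 26.8×10⁻⁶×140×250 + 23.1×10⁻⁶×140×700 = 3.202 mm.
The rigid supports impose zero overall length change; the single axial force P common to all segments must satisfy P Σ Lᵢ/(AᵢEᵢ) = δ_free.
Σ Lᵢ/(AᵢEᵢ) = 250/(1075×45×10³) + 700/(1800×71×10³) = 1.065×10⁻⁵ mm/N.
So P = 3.202 / 1.065×10⁻⁵ = 300.8 kN, compressive.

P ≈ 301 kN (compressive)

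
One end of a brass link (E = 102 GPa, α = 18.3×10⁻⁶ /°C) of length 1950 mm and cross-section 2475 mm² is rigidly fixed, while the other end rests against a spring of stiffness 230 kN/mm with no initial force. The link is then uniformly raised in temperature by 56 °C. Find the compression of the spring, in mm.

δ ≈ 0.72 mm

Free thermal expansion: δ_free = αΔT L = 18.3×10⁻⁶ × 56 × 1950 = 1.998 mm.
With a force P in the spring, the elastic change of the link is PL/(AE) and that of the spring is P/k; compatibility requires their sum to equal δ_free.
P [ L/(AE) + 1/k ] = δ_free → P [ 1950/(2475×102×10³) + 1/(230×10³) ] = 1.998.
P = 1.998 / 1.207×10⁻⁵ = 165500 N.
Spring compression = P/k = 165500/(230×10³) = 0.7197 mm.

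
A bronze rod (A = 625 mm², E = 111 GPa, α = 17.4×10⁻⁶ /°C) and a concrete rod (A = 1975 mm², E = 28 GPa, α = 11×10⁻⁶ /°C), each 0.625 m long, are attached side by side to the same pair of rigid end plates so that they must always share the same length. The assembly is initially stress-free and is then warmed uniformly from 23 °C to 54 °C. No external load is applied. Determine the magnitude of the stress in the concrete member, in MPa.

σ ≈ 3.09 MPa (tensile)

The bronze has the larger α, so on heating it would change length more than the concrete if both were free. The rigid plates force a common final length, so the bronze is put into compression and the concrete into tension, with equal and opposite forces P (no external load).
Setting the final lengths equal and cancelling L: (α₁ − α₂)ΔT = P/(A₁E₁) + P/(A₂E₂).
|α₁ − α₂|·ΔT = 6.4×10⁻⁶ × 31 = 0.0001984.
1/(A₁E₁) + 1/(A₂E₂) = 1/(625×111×10³) + 1/(1975×28×10³) = 3.25×10⁻⁸ N⁻¹.
P = 0.0001984 / 3.25×10⁻⁸ = 6105 N = 6.105 kN.
σ_{concrete} = P/A₂ = 6105/1975 = 3.091 MPa, tensile.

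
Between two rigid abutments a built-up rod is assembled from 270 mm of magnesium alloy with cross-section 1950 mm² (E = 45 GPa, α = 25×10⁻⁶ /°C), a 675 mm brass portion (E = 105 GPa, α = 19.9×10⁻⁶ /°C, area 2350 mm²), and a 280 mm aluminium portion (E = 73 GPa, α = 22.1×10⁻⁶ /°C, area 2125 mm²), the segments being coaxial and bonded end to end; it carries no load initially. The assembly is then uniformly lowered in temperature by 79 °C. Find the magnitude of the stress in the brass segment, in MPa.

σ ≈ 116 MPa (tensile)

With the walls removed the bar would change length by δ_free = Σ αᵢΔT Lᵢ = 25×10⁻⁶×79×270 + 19.9×10⁻⁶×79×675 + 22.1×10⁻⁶×79×280 = 2.083 mm.
Since the ends are fixed, an axial force P builds up, equal in every segment, with P · Σ Lᵢ/(AᵢEᵢ) = δ_free.
The series flexibility is Σ Lᵢ/(AᵢEᵢ) = 270/(1950×45×10³) + 675/(2350×105×10³) + 280/(2125×73×10³) = 7.617×10⁻⁶ mm/N.
Hence P = δ_free / Σ(L/AE) = 2.083/7.617×10⁻⁶ = 273.5 kN (tensile).
σ_{brass} = P / A = 273500 / 2350 = 116.4 MPa.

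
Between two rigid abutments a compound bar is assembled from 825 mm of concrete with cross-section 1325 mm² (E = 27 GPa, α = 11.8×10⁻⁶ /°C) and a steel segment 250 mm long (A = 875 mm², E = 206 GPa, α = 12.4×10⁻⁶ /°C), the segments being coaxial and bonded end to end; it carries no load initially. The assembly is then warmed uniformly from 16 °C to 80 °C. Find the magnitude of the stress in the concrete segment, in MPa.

If the supports were absent, the total length change would be Σ αᵢΔT Lᵢ = 11.8×10⁻⁶×64×825 + 12.4×10⁻⁶×64×250 = 0.8214 mm.
Since the ends are fixed, an axial force P builds up, equal in every segment, with P · Σ Lᵢ/(AᵢEᵢ) = δ_free.
The series flexibility is Σ Lᵢ/(AᵢEᵢ) = 825/(1325×27×10³) + 250/(875×206×10³) = 2.445×10⁻⁵ mm/N.
P = 0.8214 / 2.445×10⁻⁵ = 33600 N = 33.6 kN, compressive.
σ_{concrete} = P / A = 33600 / 1325 = 25.36 MPa.

σ ≈ 25.4 MPa (compressive)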